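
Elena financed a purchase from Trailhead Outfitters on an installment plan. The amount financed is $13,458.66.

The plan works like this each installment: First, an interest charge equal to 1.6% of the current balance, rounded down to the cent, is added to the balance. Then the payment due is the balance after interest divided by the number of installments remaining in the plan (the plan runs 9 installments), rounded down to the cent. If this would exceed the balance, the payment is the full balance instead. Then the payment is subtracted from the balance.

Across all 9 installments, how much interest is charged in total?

Installment 1: opening $13,458.66; interest $215.33 → $13,673.99; payment $1,519.33; balance $12,154.66
Installment 2: opening $12,154.66; interest $194.47 → $12,349.13; payment $1,543.64; balance $10,805.49
Installment 3: opening $10,805.49; interest $172.88 → $10,978.37; payment $1,568.33; balance $9,410.04
Installment 4: opening $9,410.04; interest $150.56 → $9,560.60; payment $1,593.43; balance $7,967.17
Installment 5: opening $7,967.17; interest $127.47 → $8,094.64; payment $1,618.92; balance $6,475.72
Installment 6: opening $6,475.72; interest $103.61 → $6,579.33; payment $1,644.83; balance $4,934.50
Installment 7: opening $4,934.50; interest $78.95 → $5,013.45; payment $1,671.15; balance $3,342.30
Installment 8: opening $3,342.30; interest $53.47 → $3,395.77; payment $1,697.88; balance $1,697.89
Installment 9: opening $1,697.89; interest $27.16 → $1,725.05; payment $1,725.05; balance $0.00
Total interest: $215.33 + $194.47 + $172.88 + $150.56 + $127.47 + $103.61 + $78.95 + $53.47 + $27.16 = $1,123.90

$1,123.90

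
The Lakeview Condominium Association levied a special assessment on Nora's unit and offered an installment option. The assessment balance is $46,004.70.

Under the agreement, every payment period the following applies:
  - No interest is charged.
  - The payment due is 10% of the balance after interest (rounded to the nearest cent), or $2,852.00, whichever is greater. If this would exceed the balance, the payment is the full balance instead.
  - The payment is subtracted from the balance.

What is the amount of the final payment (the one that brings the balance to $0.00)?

# | Opening | Payment | End bal
1 | $46,004.70 | $4,600.47 | $41,404.23
2 | $41,404.23 | $4,140.42 | $37,263.81
3 | $37,263.81 | $3,726.38 | $33,537.43
4 | $33,537.43 | $3,353.74 | $30,183.69
5 | $30,183.69 | $3,018.37 | $27,165.32
6 | $27,165.32 | $2,852.00 | $24,313.32
7 | $24,313.32 | $2,852.00 | $21,461.32
8 | $21,461.32 | $2,852.00 | $18,609.32
9 | $18,609.32 | $2,852.00 | $15,757.32
10 | $15,757.32 | $2,852.00 | $12,905.32
11 | $12,905.32 | $2,852.00 | $10,053.32
12 | $10,053.32 | $2,852.00 | $7,201.32
13 | $7,201.32 | $2,852.00 | $4,349.32
14 | $4,349.32 | $2,852.00 | $1,497.32
15 | $1,497.32 | $1,497.32 | $0.00

$1,497.32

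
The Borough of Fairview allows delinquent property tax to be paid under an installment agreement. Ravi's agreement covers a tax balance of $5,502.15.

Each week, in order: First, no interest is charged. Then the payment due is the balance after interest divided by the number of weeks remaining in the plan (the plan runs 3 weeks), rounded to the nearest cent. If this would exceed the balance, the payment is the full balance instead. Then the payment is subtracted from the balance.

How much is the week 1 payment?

Week 1: opening $5,502.15; payment $1,834.05; balance $3,668.10

$1,834.05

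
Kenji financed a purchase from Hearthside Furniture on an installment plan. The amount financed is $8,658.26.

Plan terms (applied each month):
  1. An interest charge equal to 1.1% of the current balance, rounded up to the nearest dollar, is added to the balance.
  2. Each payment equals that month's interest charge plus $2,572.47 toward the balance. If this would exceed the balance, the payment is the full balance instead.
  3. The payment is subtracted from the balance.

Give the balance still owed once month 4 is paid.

$0.00

# | Opening | Interest | Payment | End bal
1 | $8,658.26 | $96.00 | $2,668.47 | $6,085.79
2 | $6,085.79 | $67.00 | $2,639.47 | $3,513.32
3 | $3,513.32 | $39.00 | $2,611.47 | $940.85
4 | $940.85 | $11.00 | $951.85 | $0.00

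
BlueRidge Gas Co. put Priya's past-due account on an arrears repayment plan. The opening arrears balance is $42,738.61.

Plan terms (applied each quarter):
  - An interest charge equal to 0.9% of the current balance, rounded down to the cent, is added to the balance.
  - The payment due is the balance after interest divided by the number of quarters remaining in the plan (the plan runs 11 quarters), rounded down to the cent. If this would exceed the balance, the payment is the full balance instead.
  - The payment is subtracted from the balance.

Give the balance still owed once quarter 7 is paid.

$16,547.25

Quarter 1: $42,738.61 +$384.64 interest = $43,123.25; pay $3,920.29 → $39,202.96
Quarter 2: $39,202.96 +$352.82 interest = $39,555.78; pay $3,955.57 → $35,600.21
Quarter 3: $35,600.21 +$320.40 interest = $35,920.61; pay $3,991.17 → $31,929.44
Quarter 4: $31,929.44 +$287.36 interest = $32,216.80; pay $4,027.10 → $28,189.70
Quarter 5: $28,189.70 +$253.70 interest = $28,443.40; pay $4,063.34 → $24,380.06
Quarter 6: $24,380.06 +$219.42 interest = $24,599.48; pay $4,099.91 → $20,499.57
Quarter 7: $20,499.57 +$184.49 interest = $20,684.06; pay $4,136.81 → $16,547.25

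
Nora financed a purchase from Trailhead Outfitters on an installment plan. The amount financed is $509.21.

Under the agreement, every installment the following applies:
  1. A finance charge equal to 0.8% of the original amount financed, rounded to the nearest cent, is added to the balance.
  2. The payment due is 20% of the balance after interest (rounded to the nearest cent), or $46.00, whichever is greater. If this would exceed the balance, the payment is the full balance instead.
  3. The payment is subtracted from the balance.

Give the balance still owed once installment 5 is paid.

$176.25

Installment 1: $509.21 +$4.07 interest = $513.28; pay $102.66 → $410.62
Installment 2: $410.62 +$4.07 interest = $414.69; pay $82.94 → $331.75
Installment 3: $331.75 +$4.07 interest = $335.82; pay $67.16 → $268.66
Installment 4: $268.66 +$4.07 interest = $272.73; pay $54.55 → $218.18
Installment 5: $218.18 +$4.07 interest = $222.25; pay $46.00 → $176.25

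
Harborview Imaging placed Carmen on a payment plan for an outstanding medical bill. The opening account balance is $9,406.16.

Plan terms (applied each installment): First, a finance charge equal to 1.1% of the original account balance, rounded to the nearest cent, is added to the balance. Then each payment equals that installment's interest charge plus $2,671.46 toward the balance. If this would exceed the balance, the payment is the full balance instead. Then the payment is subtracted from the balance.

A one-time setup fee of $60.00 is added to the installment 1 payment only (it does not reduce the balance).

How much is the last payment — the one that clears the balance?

Installment 1: opening $9,406.16; interest $103.47 → $9,509.63; payment $2,774.93 (+ $60.00 fee); balance $6,734.70
Installment 2: opening $6,734.70; interest $103.47 → $6,838.17; payment $2,774.93; balance $4,063.24
Installment 3: opening $4,063.24; interest $103.47 → $4,166.71; payment $2,774.93; balance $1,391.78
Installment 4: opening $1,391.78; interest $103.47 → $1,495.25; payment $1,495.25; balance $0.00

$1,495.25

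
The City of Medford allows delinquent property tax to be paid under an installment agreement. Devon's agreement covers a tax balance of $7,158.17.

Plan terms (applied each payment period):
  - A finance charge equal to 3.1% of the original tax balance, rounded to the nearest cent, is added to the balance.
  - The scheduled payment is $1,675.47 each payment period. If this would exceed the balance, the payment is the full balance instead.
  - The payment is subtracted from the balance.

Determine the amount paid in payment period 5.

$1,565.79

Payment period 1: opening $7,158.17; interest $221.90 → $7,380.07; payment $1,675.47; balance $5,704.60
Payment period 2: opening $5,704.60; interest $221.90 → $5,926.50; payment $1,675.47; balance $4,251.03
Payment period 3: opening $4,251.03; interest $221.90 → $4,472.93; payment $1,675.47; balance $2,797.46
Payment period 4: opening $2,797.46; interest $221.90 → $3,019.36; payment $1,675.47; balance $1,343.89
Payment period 5: opening $1,343.89; interest $221.90 → $1,565.79; payment $1,565.79; balance $0.00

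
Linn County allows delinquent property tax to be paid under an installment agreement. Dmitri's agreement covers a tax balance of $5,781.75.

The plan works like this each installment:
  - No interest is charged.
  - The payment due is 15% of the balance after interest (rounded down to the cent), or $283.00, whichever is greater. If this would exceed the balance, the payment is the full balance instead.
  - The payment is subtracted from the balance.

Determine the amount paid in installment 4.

$532.60

# | Opening | Payment | End bal
1 | $5,781.75 | $867.26 | $4,914.49
2 | $4,914.49 | $737.17 | $4,177.32
3 | $4,177.32 | $626.59 | $3,550.73
4 | $3,550.73 | $532.60 | $3,018.13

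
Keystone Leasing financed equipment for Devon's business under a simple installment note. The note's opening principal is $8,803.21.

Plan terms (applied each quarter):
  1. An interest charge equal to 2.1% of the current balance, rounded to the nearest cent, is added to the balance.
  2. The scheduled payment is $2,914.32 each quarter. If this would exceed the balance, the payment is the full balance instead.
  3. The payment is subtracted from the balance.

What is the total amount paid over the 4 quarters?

$9,193.94

Quarter 1: $8,803.21 +$184.87 interest = $8,988.08; pay $2,914.32 → $6,073.76
Quarter 2: $6,073.76 +$127.55 interest = $6,201.31; pay $2,914.32 → $3,286.99
Quarter 3: $3,286.99 +$69.03 interest = $3,356.02; pay $2,914.32 → $441.70
Quarter 4: $441.70 +$9.28 interest = $450.98; pay $450.98 → $0.00
Total paid: $9,193.94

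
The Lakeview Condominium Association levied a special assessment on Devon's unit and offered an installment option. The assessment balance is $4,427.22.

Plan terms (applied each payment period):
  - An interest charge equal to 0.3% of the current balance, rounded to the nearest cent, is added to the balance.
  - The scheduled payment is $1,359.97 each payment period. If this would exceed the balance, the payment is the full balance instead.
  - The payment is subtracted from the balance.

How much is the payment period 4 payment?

Payment period 1: $4,427.22 +$13.28 interest = $4,440.50; pay $1,359.97 → $3,080.53
Payment period 2: $3,080.53 +$9.24 interest = $3,089.77; pay $1,359.97 → $1,729.80
Payment period 3: $1,729.80 +$5.19 interest = $1,734.99; pay $1,359.97 → $375.02
Payment period 4: $375.02 +$1.13 interest = $376.15; pay $376.15 → $0.00

$376.15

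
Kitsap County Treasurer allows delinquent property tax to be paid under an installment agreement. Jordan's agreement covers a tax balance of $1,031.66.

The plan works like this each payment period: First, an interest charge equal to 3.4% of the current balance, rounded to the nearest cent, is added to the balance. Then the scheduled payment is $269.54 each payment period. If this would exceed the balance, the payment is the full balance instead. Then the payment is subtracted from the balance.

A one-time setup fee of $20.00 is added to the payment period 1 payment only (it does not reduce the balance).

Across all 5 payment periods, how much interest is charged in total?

$92.91

Payment period 1: $1,031.66 +$35.08 interest = $1,066.74; pay $269.54 (+ $20.00 fee) → $797.20
Payment period 2: $797.20 +$27.10 interest = $824.30; pay $269.54 → $554.76
Payment period 3: $554.76 +$18.86 interest = $573.62; pay $269.54 → $304.08
Payment period 4: $304.08 +$10.34 interest = $314.42; pay $269.54 → $44.88
Payment period 5: $44.88 +$1.53 interest = $46.41; pay $46.41 → $0.00
Total interest: $35.08 + $27.10 + $18.86 + $10.34 + $1.53 = $92.91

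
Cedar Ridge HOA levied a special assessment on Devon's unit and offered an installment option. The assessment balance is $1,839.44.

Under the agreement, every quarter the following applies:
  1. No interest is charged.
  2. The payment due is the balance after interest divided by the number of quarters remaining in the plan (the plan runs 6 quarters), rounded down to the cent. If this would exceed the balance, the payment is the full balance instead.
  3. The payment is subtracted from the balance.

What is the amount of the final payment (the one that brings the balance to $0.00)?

$306.58

# | Opening | Payment | End bal
1 | $1,839.44 | $306.57 | $1,532.87
2 | $1,532.87 | $306.57 | $1,226.30
3 | $1,226.30 | $306.57 | $919.73
4 | $919.73 | $306.57 | $613.16
5 | $613.16 | $306.58 | $306.58
6 | $306.58 | $306.58 | $0.00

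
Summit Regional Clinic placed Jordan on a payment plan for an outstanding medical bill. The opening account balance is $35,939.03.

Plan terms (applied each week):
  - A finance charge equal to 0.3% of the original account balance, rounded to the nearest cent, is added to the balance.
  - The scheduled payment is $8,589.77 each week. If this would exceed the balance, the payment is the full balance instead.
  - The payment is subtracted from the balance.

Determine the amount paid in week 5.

$2,119.05

Week 1: opening $35,939.03; interest $107.82 → $36,046.85; payment $8,589.77; balance $27,457.08
Week 2: opening $27,457.08; interest $107.82 → $27,564.90; payment $8,589.77; balance $18,975.13
Week 3: opening $18,975.13; interest $107.82 → $19,082.95; payment $8,589.77; balance $10,493.18
Week 4: opening $10,493.18; interest $107.82 → $10,601.00; payment $8,589.77; balance $2,011.23
Week 5: opening $2,011.23; interest $107.82 → $2,119.05; payment $2,119.05; balance $0.00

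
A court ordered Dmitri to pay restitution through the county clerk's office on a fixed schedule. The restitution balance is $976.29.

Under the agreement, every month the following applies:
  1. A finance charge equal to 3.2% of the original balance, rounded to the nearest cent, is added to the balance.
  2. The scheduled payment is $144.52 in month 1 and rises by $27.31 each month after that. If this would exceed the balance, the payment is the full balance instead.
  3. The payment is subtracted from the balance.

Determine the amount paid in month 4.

$226.45

Month 1: opening $976.29; interest $31.24 → $1,007.53; payment $144.52; balance $863.01
Month 2: opening $863.01; interest $31.24 → $894.25; payment $171.83; balance $722.42
Month 3: opening $722.42; interest $31.24 → $753.66; payment $199.14; balance $554.52
Month 4: opening $554.52; interest $31.24 → $585.76; payment $226.45; balance $359.31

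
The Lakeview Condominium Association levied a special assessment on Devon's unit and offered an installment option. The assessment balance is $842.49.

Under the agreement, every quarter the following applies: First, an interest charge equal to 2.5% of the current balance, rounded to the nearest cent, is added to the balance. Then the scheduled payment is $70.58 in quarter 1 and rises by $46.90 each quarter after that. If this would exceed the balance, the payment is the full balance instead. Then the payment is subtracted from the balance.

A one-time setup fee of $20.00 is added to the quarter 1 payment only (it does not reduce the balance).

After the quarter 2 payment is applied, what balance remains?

Quarter 1: opening $842.49; interest $21.06 → $863.55; payment $70.58 (+ $20.00 fee); balance $792.97
Quarter 2: opening $792.97; interest $19.82 → $812.79; payment $117.48; balance $695.31

$695.31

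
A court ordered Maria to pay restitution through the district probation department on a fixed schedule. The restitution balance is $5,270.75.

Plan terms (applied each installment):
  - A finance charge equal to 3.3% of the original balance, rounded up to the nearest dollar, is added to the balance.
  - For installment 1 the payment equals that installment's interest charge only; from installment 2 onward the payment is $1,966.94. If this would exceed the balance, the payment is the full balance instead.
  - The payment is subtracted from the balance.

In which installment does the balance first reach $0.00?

4

Installment 1: opening $5,270.75; interest $174.00 → $5,444.75; payment $174.00; balance $5,270.75
Installment 2: opening $5,270.75; interest $174.00 → $5,444.75; payment $1,966.94; balance $3,477.81
Installment 3: opening $3,477.81; interest $174.00 → $3,651.81; payment $1,966.94; balance $1,684.87
Installment 4: opening $1,684.87; interest $174.00 → $1,858.87; payment $1,858.87; balance $0.00
Balance reaches $0.00 in installment 4.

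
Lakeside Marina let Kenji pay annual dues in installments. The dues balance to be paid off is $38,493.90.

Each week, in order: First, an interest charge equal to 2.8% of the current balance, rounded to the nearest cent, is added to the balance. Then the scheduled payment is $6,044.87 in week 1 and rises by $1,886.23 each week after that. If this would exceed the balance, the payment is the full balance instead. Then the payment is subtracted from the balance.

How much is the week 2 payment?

$7,931.10

Week 1: opening $38,493.90; interest $1,077.83 → $39,571.73; payment $6,044.87; balance $33,526.86
Week 2: opening $33,526.86; interest $938.75 → $34,465.61; payment $7,931.10; balance $26,534.51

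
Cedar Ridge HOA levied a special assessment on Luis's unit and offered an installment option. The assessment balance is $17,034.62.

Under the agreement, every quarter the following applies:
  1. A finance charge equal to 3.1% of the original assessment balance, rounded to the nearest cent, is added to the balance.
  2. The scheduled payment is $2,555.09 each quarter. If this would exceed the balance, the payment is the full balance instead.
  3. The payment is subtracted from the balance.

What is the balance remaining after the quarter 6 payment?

$4,872.50

Quarter 1: opening $17,034.62; interest $528.07 → $17,562.69; payment $2,555.09; balance $15,007.60
Quarter 2: opening $15,007.60; interest $528.07 → $15,535.67; payment $2,555.09; balance $12,980.58
Quarter 3: opening $12,980.58; interest $528.07 → $13,508.65; payment $2,555.09; balance $10,953.56
Quarter 4: opening $10,953.56; interest $528.07 → $11,481.63; payment $2,555.09; balance $8,926.54
Quarter 5: opening $8,926.54; interest $528.07 → $9,454.61; payment $2,555.09; balance $6,899.52
Quarter 6: opening $6,899.52; interest $528.07 → $7,427.59; payment $2,555.09; balance $4,872.50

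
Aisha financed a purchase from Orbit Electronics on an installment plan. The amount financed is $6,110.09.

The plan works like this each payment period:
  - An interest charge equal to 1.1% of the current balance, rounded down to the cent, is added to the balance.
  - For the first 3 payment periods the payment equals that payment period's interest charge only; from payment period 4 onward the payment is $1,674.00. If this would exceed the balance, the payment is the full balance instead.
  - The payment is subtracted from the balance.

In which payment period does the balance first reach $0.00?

7

# | Opening | Interest | Payment | End bal
1 | $6,110.09 | $67.21 | $67.21 | $6,110.09
2 | $6,110.09 | $67.21 | $67.21 | $6,110.09
3 | $6,110.09 | $67.21 | $67.21 | $6,110.09
4 | $6,110.09 | $67.21 | $1,674.00 | $4,503.30
5 | $4,503.30 | $49.53 | $1,674.00 | $2,878.83
6 | $2,878.83 | $31.66 | $1,674.00 | $1,236.49
7 | $1,236.49 | $13.60 | $1,250.09 | $0.00
Balance reaches $0.00 in payment period 7.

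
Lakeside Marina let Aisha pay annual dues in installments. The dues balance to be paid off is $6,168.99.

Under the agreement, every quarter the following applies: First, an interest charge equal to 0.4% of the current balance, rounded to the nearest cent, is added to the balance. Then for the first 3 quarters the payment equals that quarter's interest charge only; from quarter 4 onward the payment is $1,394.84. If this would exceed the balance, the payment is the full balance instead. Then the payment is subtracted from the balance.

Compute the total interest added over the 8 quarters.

$142.40

# | Opening | Interest | Payment | End bal
1 | $6,168.99 | $24.68 | $24.68 | $6,168.99
2 | $6,168.99 | $24.68 | $24.68 | $6,168.99
3 | $6,168.99 | $24.68 | $24.68 | $6,168.99
4 | $6,168.99 | $24.68 | $1,394.84 | $4,798.83
5 | $4,798.83 | $19.20 | $1,394.84 | $3,423.19
6 | $3,423.19 | $13.69 | $1,394.84 | $2,042.04
7 | $2,042.04 | $8.17 | $1,394.84 | $655.37
8 | $655.37 | $2.62 | $657.99 | $0.00
Total interest: $24.68 + $24.68 + $24.68 + $24.68 + $19.20 + $13.69 + $8.17 + $2.62 = $142.40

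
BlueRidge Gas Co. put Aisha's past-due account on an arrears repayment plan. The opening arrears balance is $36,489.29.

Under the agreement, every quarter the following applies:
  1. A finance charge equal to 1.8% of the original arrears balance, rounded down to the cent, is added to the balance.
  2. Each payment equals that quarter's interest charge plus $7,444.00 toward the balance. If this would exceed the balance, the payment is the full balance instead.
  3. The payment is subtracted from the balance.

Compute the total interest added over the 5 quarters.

# | Opening | Interest | Payment | End bal
1 | $36,489.29 | $656.80 | $8,100.80 | $29,045.29
2 | $29,045.29 | $656.80 | $8,100.80 | $21,601.29
3 | $21,601.29 | $656.80 | $8,100.80 | $14,157.29
4 | $14,157.29 | $656.80 | $8,100.80 | $6,713.29
5 | $6,713.29 | $656.80 | $7,370.09 | $0.00
Total interest: $656.80 + $656.80 + $656.80 + $656.80 + $656.80 = $3,284.00

$3,284.00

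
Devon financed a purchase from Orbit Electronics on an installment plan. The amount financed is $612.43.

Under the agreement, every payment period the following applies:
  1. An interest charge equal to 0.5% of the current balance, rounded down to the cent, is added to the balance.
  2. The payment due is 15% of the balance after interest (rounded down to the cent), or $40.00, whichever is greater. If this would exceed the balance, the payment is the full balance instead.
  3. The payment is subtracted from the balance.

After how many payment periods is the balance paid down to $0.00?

Payment period 1: opening $612.43; interest $3.06 → $615.49; payment $92.32; balance $523.17
Payment period 2: opening $523.17; interest $2.61 → $525.78; payment $78.86; balance $446.92
Payment period 3: opening $446.92; interest $2.23 → $449.15; payment $67.37; balance $381.78
Payment period 4: opening $381.78; interest $1.90 → $383.68; payment $57.55; balance $326.13
Payment period 5: opening $326.13; interest $1.63 → $327.76; payment $49.16; balance $278.60
Payment period 6: opening $278.60; interest $1.39 → $279.99; payment $41.99; balance $238.00
Payment period 7: opening $238.00; interest $1.19 → $239.19; payment $40.00; balance $199.19
Payment period 8: opening $199.19; interest $0.99 → $200.18; payment $40.00; balance $160.18
Payment period 9: opening $160.18; interest $0.80 → $160.98; payment $40.00; balance $120.98
Payment period 10: opening $120.98; interest $0.60 → $121.58; payment $40.00; balance $81.58
Payment period 11: opening $81.58; interest $0.40 → $81.98; payment $40.00; balance $41.98
Payment period 12: opening $41.98; interest $0.20 → $42.18; payment $40.00; balance $2.18
Payment period 13: opening $2.18; interest $0.01 → $2.19; payment $2.19; balance $0.00
Balance reaches $0.00 in payment period 13.

13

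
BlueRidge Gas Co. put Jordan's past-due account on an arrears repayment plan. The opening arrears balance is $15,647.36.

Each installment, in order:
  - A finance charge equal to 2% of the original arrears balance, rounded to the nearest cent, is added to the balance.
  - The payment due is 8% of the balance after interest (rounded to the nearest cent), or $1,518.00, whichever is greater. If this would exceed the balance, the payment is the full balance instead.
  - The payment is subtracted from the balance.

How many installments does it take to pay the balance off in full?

13

Installment 1: $15,647.36 +$312.95 interest = $15,960.31; pay $1,518.00 → $14,442.31
Installment 2: $14,442.31 +$312.95 interest = $14,755.26; pay $1,518.00 → $13,237.26
Installment 3: $13,237.26 +$312.95 interest = $13,550.21; pay $1,518.00 → $12,032.21
Installment 4: $12,032.21 +$312.95 interest = $12,345.16; pay $1,518.00 → $10,827.16
Installment 5: $10,827.16 +$312.95 interest = $11,140.11; pay $1,518.00 → $9,622.11
Installment 6: $9,622.11 +$312.95 interest = $9,935.06; pay $1,518.00 → $8,417.06
Installment 7: $8,417.06 +$312.95 interest = $8,730.01; pay $1,518.00 → $7,212.01
Installment 8: $7,212.01 +$312.95 interest = $7,524.96; pay $1,518.00 → $6,006.96
Installment 9: $6,006.96 +$312.95 interest = $6,319.91; pay $1,518.00 → $4,801.91
Installment 10: $4,801.91 +$312.95 interest = $5,114.86; pay $1,518.00 → $3,596.86
Installment 11: $3,596.86 +$312.95 interest = $3,909.81; pay $1,518.00 → $2,391.81
Installment 12: $2,391.81 +$312.95 interest = $2,704.76; pay $1,518.00 → $1,186.76
Installment 13: $1,186.76 +$312.95 interest = $1,499.71; pay $1,499.71 → $0.00
Balance reaches $0.00 in installment 13.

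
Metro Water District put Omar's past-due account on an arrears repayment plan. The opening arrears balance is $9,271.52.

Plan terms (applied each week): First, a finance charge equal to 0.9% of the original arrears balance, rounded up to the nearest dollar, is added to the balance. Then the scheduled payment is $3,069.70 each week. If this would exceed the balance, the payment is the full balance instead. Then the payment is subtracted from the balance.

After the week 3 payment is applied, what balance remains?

# | Opening | Interest | Payment | End bal
1 | $9,271.52 | $84.00 | $3,069.70 | $6,285.82
2 | $6,285.82 | $84.00 | $3,069.70 | $3,300.12
3 | $3,300.12 | $84.00 | $3,069.70 | $314.42

$314.42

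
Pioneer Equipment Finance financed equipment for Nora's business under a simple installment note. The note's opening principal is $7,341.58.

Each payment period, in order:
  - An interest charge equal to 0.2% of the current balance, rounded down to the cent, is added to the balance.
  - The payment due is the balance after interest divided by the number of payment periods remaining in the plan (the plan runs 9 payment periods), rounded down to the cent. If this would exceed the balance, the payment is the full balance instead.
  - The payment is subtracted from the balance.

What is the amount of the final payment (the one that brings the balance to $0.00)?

Payment period 1: opening $7,341.58; interest $14.68 → $7,356.26; payment $817.36; balance $6,538.90
Payment period 2: opening $6,538.90; interest $13.07 → $6,551.97; payment $818.99; balance $5,732.98
Payment period 3: opening $5,732.98; interest $11.46 → $5,744.44; payment $820.63; balance $4,923.81
Payment period 4: opening $4,923.81; interest $9.84 → $4,933.65; payment $822.27; balance $4,111.38
Payment period 5: opening $4,111.38; interest $8.22 → $4,119.60; payment $823.92; balance $3,295.68
Payment period 6: opening $3,295.68; interest $6.59 → $3,302.27; payment $825.56; balance $2,476.71
Payment period 7: opening $2,476.71; interest $4.95 → $2,481.66; payment $827.22; balance $1,654.44
Payment period 8: opening $1,654.44; interest $3.30 → $1,657.74; payment $828.87; balance $828.87
Payment period 9: opening $828.87; interest $1.65 → $830.52; payment $830.52; balance $0.00

$830.52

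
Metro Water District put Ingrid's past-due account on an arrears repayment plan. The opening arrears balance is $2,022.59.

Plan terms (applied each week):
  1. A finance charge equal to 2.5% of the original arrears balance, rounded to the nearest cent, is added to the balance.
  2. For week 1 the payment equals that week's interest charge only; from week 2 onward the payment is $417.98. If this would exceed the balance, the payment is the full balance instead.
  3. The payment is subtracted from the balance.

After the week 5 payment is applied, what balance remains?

Week 1: opening $2,022.59; interest $50.56 → $2,073.15; payment $50.56; balance $2,022.59
Week 2: opening $2,022.59; interest $50.56 → $2,073.15; payment $417.98; balance $1,655.17
Week 3: opening $1,655.17; interest $50.56 → $1,705.73; payment $417.98; balance $1,287.75
Week 4: opening $1,287.75; interest $50.56 → $1,338.31; payment $417.98; balance $920.33
Week 5: opening $920.33; interest $50.56 → $970.89; payment $417.98; balance $552.91

$552.91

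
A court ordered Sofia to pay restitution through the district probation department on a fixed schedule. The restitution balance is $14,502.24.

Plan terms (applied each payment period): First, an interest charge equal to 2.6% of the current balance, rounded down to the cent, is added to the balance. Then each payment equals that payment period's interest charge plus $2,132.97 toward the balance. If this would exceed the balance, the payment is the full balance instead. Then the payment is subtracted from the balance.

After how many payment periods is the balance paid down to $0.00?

Payment period 1: opening $14,502.24; interest $377.05 → $14,879.29; payment $2,510.02; balance $12,369.27
Payment period 2: opening $12,369.27; interest $321.60 → $12,690.87; payment $2,454.57; balance $10,236.30
Payment period 3: opening $10,236.30; interest $266.14 → $10,502.44; payment $2,399.11; balance $8,103.33
Payment period 4: opening $8,103.33; interest $210.68 → $8,314.01; payment $2,343.65; balance $5,970.36
Payment period 5: opening $5,970.36; interest $155.22 → $6,125.58; payment $2,288.19; balance $3,837.39
Payment period 6: opening $3,837.39; interest $99.77 → $3,937.16; payment $2,232.74; balance $1,704.42
Payment period 7: opening $1,704.42; interest $44.31 → $1,748.73; payment $1,748.73; balance $0.00
Balance reaches $0.00 in payment period 7.

7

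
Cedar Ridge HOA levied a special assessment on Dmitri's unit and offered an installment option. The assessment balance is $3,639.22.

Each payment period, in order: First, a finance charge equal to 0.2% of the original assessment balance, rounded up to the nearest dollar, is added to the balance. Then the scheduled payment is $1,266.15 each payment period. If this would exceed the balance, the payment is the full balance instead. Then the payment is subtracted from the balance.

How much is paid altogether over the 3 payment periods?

Payment period 1: $3,639.22 +$8.00 interest = $3,647.22; pay $1,266.15 → $2,381.07
Payment period 2: $2,381.07 +$8.00 interest = $2,389.07; pay $1,266.15 → $1,122.92
Payment period 3: $1,122.92 +$8.00 interest = $1,130.92; pay $1,130.92 → $0.00
Total paid: $3,663.22

$3,663.22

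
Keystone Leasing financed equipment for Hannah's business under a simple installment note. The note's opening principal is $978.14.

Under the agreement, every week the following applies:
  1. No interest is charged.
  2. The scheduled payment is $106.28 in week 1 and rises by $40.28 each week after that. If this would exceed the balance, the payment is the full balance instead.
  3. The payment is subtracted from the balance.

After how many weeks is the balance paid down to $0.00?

6

Week 1: opening $978.14; payment $106.28; balance $871.86
Week 2: opening $871.86; payment $146.56; balance $725.30
Week 3: opening $725.30; payment $186.84; balance $538.46
Week 4: opening $538.46; payment $227.12; balance $311.34
Week 5: opening $311.34; payment $267.40; balance $43.94
Week 6: opening $43.94; payment $43.94; balance $0.00
Balance reaches $0.00 in week 6.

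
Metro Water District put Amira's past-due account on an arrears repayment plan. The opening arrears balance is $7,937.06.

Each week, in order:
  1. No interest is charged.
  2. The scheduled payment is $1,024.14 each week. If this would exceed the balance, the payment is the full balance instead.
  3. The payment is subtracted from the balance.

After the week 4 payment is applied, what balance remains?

Week 1: opening $7,937.06; payment $1,024.14; balance $6,912.92
Week 2: opening $6,912.92; payment $1,024.14; balance $5,888.78
Week 3: opening $5,888.78; payment $1,024.14; balance $4,864.64
Week 4: opening $4,864.64; payment $1,024.14; balance $3,840.50

$3,840.50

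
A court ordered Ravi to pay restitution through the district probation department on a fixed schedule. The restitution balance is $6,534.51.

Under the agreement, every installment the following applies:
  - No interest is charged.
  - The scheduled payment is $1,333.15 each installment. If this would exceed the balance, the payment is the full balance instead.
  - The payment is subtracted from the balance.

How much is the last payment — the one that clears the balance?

$1,201.91

# | Opening | Payment | End bal
1 | $6,534.51 | $1,333.15 | $5,201.36
2 | $5,201.36 | $1,333.15 | $3,868.21
3 | $3,868.21 | $1,333.15 | $2,535.06
4 | $2,535.06 | $1,333.15 | $1,201.91
5 | $1,201.91 | $1,201.91 | $0.00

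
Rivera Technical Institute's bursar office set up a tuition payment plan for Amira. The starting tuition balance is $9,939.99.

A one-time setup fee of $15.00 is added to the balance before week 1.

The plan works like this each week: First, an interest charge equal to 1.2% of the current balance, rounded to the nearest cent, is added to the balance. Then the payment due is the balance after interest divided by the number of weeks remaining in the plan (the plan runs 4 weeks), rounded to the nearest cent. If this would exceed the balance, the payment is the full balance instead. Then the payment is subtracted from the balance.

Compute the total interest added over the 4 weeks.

$302.25

Week 1: opening $9,954.99; interest $119.46 → $10,074.45; payment $2,518.61; balance $7,555.84
Week 2: opening $7,555.84; interest $90.67 → $7,646.51; payment $2,548.84; balance $5,097.67
Week 3: opening $5,097.67; interest $61.17 → $5,158.84; payment $2,579.42; balance $2,579.42
Week 4: opening $2,579.42; interest $30.95 → $2,610.37; payment $2,610.37; balance $0.00
Total interest: $119.46 + $90.67 + $61.17 + $30.95 = $302.25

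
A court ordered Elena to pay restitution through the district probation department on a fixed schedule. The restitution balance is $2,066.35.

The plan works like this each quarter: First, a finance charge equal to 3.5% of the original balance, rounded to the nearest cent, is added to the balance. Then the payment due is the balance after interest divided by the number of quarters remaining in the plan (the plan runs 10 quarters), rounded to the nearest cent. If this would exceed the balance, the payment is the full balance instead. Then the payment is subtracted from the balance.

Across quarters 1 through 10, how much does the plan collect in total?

$2,789.55

# | Opening | Interest | Payment | End bal
1 | $2,066.35 | $72.32 | $213.87 | $1,924.80
2 | $1,924.80 | $72.32 | $221.90 | $1,775.22
3 | $1,775.22 | $72.32 | $230.94 | $1,616.60
4 | $1,616.60 | $72.32 | $241.27 | $1,447.65
5 | $1,447.65 | $72.32 | $253.33 | $1,266.64
6 | $1,266.64 | $72.32 | $267.79 | $1,071.17
7 | $1,071.17 | $72.32 | $285.87 | $857.62
8 | $857.62 | $72.32 | $309.98 | $619.96
9 | $619.96 | $72.32 | $346.14 | $346.14
10 | $346.14 | $72.32 | $418.46 | $0.00
Total paid: $2,789.55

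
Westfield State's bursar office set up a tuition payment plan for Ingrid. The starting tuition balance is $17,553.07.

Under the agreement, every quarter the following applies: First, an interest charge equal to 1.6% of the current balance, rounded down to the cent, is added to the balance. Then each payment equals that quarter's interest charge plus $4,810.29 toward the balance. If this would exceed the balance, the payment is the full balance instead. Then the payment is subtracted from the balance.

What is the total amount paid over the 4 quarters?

# | Opening | Interest | Payment | End bal
1 | $17,553.07 | $280.84 | $5,091.13 | $12,742.78
2 | $12,742.78 | $203.88 | $5,014.17 | $7,932.49
3 | $7,932.49 | $126.91 | $4,937.20 | $3,122.20
4 | $3,122.20 | $49.95 | $3,172.15 | $0.00
Total paid: $18,214.65

$18,214.65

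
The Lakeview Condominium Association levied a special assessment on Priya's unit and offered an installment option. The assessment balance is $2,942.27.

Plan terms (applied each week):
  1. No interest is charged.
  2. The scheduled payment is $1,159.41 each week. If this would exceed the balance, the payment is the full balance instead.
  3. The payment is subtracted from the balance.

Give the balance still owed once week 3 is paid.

$0.00

Week 1: opening $2,942.27; payment $1,159.41; balance $1,782.86
Week 2: opening $1,782.86; payment $1,159.41; balance $623.45
Week 3: opening $623.45; payment $623.45; balance $0.00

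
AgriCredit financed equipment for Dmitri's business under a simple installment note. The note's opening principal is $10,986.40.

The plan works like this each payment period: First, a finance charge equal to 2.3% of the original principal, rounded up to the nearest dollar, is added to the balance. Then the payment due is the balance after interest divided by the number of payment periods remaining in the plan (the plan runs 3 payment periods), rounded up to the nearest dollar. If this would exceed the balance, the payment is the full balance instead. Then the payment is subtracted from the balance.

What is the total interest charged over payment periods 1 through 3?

Payment period 1: opening $10,986.40; interest $253.00 → $11,239.40; payment $3,747.00; balance $7,492.40
Payment period 2: opening $7,492.40; interest $253.00 → $7,745.40; payment $3,873.00; balance $3,872.40
Payment period 3: opening $3,872.40; interest $253.00 → $4,125.40; payment $4,125.40; balance $0.00
Total interest: $253.00 + $253.00 + $253.00 = $759.00

$759.00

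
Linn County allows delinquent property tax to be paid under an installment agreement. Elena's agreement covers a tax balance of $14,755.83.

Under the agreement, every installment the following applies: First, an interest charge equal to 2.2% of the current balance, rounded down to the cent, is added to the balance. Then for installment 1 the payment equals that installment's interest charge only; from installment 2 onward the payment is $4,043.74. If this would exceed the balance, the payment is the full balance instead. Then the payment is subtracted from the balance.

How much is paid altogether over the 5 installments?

Installment 1: opening $14,755.83; interest $324.62 → $15,080.45; payment $324.62; balance $14,755.83
Installment 2: opening $14,755.83; interest $324.62 → $15,080.45; payment $4,043.74; balance $11,036.71
Installment 3: opening $11,036.71; interest $242.80 → $11,279.51; payment $4,043.74; balance $7,235.77
Installment 4: opening $7,235.77; interest $159.18 → $7,394.95; payment $4,043.74; balance $3,351.21
Installment 5: opening $3,351.21; interest $73.72 → $3,424.93; payment $3,424.93; balance $0.00
Total paid: $15,880.77

$15,880.77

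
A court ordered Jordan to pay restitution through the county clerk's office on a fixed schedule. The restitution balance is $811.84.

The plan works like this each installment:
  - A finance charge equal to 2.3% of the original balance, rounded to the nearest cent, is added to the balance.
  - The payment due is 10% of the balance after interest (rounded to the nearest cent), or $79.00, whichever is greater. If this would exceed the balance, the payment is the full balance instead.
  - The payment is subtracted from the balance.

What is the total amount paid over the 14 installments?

$1,073.22

Installment 1: $811.84 +$18.67 interest = $830.51; pay $83.05 → $747.46
Installment 2: $747.46 +$18.67 interest = $766.13; pay $79.00 → $687.13
Installment 3: $687.13 +$18.67 interest = $705.80; pay $79.00 → $626.80
Installment 4: $626.80 +$18.67 interest = $645.47; pay $79.00 → $566.47
Installment 5: $566.47 +$18.67 interest = $585.14; pay $79.00 → $506.14
Installment 6: $506.14 +$18.67 interest = $524.81; pay $79.00 → $445.81
Installment 7: $445.81 +$18.67 interest = $464.48; pay $79.00 → $385.48
Installment 8: $385.48 +$18.67 interest = $404.15; pay $79.00 → $325.15
Installment 9: $325.15 +$18.67 interest = $343.82; pay $79.00 → $264.82
Installment 10: $264.82 +$18.67 interest = $283.49; pay $79.00 → $204.49
Installment 11: $204.49 +$18.67 interest = $223.16; pay $79.00 → $144.16
Installment 12: $144.16 +$18.67 interest = $162.83; pay $79.00 → $83.83
Installment 13: $83.83 +$18.67 interest = $102.50; pay $79.00 → $23.50
Installment 14: $23.50 +$18.67 interest = $42.17; pay $42.17 → $0.00
Total paid: $1,073.22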